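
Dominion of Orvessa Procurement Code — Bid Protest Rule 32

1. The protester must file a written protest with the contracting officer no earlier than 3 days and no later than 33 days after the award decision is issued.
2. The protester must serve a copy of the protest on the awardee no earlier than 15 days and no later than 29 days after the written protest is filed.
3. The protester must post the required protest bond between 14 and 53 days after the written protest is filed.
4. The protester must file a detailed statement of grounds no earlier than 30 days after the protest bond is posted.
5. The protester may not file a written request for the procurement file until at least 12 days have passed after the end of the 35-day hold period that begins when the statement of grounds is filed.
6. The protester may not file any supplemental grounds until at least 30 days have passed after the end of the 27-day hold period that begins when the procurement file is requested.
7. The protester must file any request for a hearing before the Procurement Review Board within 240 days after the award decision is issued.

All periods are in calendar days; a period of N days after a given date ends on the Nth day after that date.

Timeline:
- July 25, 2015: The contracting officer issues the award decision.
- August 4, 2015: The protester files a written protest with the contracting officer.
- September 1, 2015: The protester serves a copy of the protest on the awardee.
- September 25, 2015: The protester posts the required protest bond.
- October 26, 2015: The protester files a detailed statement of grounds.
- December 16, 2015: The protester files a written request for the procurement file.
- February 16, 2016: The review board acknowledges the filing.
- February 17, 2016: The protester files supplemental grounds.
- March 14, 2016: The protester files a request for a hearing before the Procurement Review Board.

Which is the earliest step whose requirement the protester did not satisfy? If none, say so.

(1) the permitted window runs from July 25, 2015 + 3 = July 28, 2015 to July 25, 2015 + 33 = August 27, 2015; done August 4, 2015, which is between those dates.
(2) the permitted window runs from August 4, 2015 + 15 = August 19, 2015 to August 4, 2015 + 29 = September 2, 2015; done September 1, 2015 — within the window.
(3) the permitted window runs from August 4, 2015 + 14 = August 18, 2015 to August 4, 2015 + 53 = September 26, 2015; September 25, 2015 falls inside that range.
(4) permitted from September 25, 2015 + 30 days = October 25, 2015 onward; October 26, 2015 is on or after that date.
(5) permitted from November 30, 2015 + 12 days = December 12, 2015 onward; December 16, 2015 is on or after that date.
(6) permitted from January 12, 2016 + 30 days = February 11, 2016 onward; done February 17, 2016, after the minimum wait.
(7) due by July 25, 2015 + 240 days = March 21, 2016; completed March 14, 2016, before the deadline.

None — every step was satisfied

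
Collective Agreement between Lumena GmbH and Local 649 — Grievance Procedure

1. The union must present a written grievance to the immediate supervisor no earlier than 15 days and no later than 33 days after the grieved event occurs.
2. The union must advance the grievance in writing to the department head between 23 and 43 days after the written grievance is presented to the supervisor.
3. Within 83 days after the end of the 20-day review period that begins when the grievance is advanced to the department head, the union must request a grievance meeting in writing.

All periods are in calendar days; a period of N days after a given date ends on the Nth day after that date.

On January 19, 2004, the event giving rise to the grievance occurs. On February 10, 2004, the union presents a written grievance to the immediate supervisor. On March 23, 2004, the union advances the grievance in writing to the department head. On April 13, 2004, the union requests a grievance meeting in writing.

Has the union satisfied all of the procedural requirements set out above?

Step 1: the window is 15–33 days after January 19, 2004 (when the grieved event occurs), so February 3, 2004 through February 21, 2004; done February 10, 2004, which is between those dates.
Step 2: the window is 23–43 days after February 10, 2004 (when the written grievance is presented to the supervisor), so March 4, 2004 through March 24, 2004; March 23, 2004 falls inside that range.
Step 3: 83 days after April 12, 2004 (end of the 20-day review period, which began when the grievance is advanced to the department head on March 23, 2004) is July 4, 2004; done April 13, 2004 — timely.

Yes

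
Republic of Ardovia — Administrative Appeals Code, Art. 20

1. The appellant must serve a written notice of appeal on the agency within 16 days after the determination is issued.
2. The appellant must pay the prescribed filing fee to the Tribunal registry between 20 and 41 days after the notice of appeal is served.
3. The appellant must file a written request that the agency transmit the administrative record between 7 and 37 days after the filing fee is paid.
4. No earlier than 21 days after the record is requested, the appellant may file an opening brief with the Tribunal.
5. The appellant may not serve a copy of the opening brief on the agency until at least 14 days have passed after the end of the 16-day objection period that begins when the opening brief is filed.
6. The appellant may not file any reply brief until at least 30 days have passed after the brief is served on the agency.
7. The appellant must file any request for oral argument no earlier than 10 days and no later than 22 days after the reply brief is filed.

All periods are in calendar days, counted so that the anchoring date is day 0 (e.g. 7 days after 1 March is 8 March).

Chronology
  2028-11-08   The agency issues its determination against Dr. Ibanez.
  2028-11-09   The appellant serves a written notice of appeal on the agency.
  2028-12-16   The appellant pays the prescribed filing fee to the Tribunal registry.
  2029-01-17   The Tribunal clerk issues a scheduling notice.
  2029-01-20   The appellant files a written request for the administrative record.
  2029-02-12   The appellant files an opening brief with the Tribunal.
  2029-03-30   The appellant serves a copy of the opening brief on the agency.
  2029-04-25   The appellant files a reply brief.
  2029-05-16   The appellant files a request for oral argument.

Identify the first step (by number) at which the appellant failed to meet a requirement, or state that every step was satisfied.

Step 1: 16 days after 2028-11-08 (when the determination is issued) is 2028-11-24; 2028-11-09 is within that limit.
Step 2: the window is 20–41 days after 2028-11-09 (when the notice of appeal is served), so 2028-11-29 through 2028-12-20; done 2028-12-16 — within the window.
Step 3: the window is 7–37 days after 2028-12-16 (when the filing fee is paid), so 2028-12-23 through 2029-01-22; done 2029-01-20, which is between those dates.
Step 4: the earliest permitted date is 21 days after 2029-01-20 (when the record is requested), i.e. 2029-02-10; done 2029-02-12 — permitted.
Step 5: the earliest permitted date is 14 days after 2029-02-28 (end of the 16-day objection period, which began when the opening brief is filed on 2029-02-12), i.e. 2029-03-14; done 2029-03-30, after the minimum wait.
Step 6: the earliest permitted date is 30 days after 2029-03-30 (when the brief is served on the agency), i.e. 2029-04-29; 2029-04-25 is 4 days before the earliest permitted date.
That is the first point of non-compliance.

Step 6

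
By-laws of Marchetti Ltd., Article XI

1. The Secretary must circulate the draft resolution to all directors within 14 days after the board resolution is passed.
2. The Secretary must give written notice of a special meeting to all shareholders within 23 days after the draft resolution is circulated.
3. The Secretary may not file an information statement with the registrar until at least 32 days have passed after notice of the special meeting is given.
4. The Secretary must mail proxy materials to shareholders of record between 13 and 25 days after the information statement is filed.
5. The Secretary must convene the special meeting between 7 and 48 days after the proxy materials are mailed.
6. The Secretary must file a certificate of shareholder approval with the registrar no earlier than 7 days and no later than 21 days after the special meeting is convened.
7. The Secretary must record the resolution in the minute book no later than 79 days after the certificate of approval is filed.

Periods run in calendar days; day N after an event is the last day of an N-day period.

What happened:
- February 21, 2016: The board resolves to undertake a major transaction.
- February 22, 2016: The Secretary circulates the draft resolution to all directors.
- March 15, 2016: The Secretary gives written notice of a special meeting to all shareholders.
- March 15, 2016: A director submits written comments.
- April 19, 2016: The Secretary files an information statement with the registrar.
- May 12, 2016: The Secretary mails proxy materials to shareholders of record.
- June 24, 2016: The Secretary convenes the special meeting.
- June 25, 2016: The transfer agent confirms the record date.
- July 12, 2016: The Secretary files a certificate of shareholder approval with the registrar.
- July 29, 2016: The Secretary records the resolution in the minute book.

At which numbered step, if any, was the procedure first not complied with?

Step 1 — counting 14 days from February 21, 2016 (when the board resolution is passed) gives a deadline of March 6, 2016; February 22, 2016 is within that limit.
Step 2 — counting 23 days from February 22, 2016 (when the draft resolution is circulated) gives a deadline of March 16, 2016; March 15, 2016 is within that limit.
Step 3 — must wait 32 days from March 15, 2016 (when notice of the special meeting is given), so not before April 16, 2016; April 19, 2016 is on or after that date.
Step 4 — 13 and 25 days from April 19, 2016 (when the information statement is filed) are May 2, 2016 and May 14, 2016 respectively; done May 12, 2016 — within the window.
Step 5 — 7 and 48 days from May 12, 2016 (when the proxy materials are mailed) are May 19, 2016 and June 29, 2016 respectively; done June 24, 2016, which is between those dates.
Step 6 — 7 and 21 days from June 24, 2016 (when the special meeting is convened) are July 1, 2016 and July 15, 2016 respectively; July 12, 2016 falls inside that range.
Step 7 — counting 79 days from July 12, 2016 (when the certificate of approval is filed) gives a deadline of September 29, 2016; July 29, 2016 is within that limit.

None — every step was satisfied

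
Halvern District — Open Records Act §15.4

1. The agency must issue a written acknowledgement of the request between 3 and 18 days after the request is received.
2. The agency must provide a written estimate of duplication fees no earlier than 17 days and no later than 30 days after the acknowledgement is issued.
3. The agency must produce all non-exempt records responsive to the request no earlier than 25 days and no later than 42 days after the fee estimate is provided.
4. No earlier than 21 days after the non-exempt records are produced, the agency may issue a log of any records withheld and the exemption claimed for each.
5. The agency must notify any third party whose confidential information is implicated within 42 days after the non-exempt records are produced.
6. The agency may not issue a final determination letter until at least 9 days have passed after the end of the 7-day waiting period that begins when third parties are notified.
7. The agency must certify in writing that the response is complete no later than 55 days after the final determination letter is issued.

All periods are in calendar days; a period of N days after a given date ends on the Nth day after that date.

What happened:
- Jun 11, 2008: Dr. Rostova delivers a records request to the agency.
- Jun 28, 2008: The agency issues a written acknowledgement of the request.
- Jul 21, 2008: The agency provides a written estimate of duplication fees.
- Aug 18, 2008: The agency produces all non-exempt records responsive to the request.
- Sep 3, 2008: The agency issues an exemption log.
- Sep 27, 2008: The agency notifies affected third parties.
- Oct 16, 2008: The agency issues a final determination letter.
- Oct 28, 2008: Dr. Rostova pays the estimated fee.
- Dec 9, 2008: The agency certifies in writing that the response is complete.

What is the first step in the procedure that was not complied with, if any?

Step 1: the window is 3–18 days after Jun 11, 2008 (when the request is received), so Jun 14, 2008 through Jun 29, 2008; Jun 28, 2008 falls inside that range.
Step 2: the window is 17–30 days after Jun 28, 2008 (when the acknowledgement is issued), so Jul 15, 2008 through Jul 28, 2008; Jul 21, 2008 falls inside that range.
Step 3: the window is 25–42 days after Jul 21, 2008 (when the fee estimate is provided), so Aug 15, 2008 through Sep 1, 2008; done Aug 18, 2008 — within the window.
Step 4: the earliest permitted date is 21 days after Aug 18, 2008 (when the non-exempt records are produced), i.e. Sep 8, 2008; Sep 3, 2008 is 5 days before the earliest permitted date.

Step 4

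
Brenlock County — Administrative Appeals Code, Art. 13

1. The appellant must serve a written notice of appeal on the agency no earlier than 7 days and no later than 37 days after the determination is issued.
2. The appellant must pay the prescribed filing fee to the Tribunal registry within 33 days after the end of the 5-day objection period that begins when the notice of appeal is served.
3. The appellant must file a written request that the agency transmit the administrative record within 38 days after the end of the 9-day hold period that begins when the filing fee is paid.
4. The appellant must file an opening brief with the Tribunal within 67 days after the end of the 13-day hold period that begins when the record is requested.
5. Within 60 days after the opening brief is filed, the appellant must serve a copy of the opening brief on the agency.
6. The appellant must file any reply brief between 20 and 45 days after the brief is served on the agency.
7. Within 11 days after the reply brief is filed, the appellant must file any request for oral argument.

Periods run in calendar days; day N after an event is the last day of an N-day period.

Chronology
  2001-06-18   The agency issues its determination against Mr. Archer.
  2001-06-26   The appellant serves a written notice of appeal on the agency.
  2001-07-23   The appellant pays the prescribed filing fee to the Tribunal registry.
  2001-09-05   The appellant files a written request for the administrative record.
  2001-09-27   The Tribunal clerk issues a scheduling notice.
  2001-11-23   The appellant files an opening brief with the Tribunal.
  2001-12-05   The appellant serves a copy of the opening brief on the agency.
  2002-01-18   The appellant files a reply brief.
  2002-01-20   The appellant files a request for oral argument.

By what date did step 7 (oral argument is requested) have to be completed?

2002-01-29

Step 7 runs from 2002-01-18, when the reply brief is filed. 11 days after 2002-01-18 is 2002-01-29.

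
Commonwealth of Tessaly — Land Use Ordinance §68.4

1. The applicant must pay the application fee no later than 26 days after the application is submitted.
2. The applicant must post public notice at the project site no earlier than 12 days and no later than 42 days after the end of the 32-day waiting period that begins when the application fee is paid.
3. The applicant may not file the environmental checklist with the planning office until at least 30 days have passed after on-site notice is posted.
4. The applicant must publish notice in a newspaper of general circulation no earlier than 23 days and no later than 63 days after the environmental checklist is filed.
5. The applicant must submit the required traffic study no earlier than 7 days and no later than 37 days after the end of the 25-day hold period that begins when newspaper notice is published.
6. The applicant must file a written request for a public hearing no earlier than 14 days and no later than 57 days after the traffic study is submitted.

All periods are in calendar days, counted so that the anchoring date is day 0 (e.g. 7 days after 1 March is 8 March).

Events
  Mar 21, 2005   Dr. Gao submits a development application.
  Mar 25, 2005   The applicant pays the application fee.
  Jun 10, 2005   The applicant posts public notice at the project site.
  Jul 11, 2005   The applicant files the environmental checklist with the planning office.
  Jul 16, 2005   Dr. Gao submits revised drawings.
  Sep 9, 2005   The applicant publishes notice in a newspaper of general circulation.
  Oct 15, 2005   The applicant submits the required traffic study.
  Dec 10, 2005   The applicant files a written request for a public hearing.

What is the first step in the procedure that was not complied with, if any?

Step 2

Step 1 — counting 26 days from Mar 21, 2005 (when the application is submitted) gives a deadline of Apr 16, 2005; completed Mar 25, 2005, before the deadline.
Step 2 — 12 and 42 days from Apr 26, 2005 (end of the 32-day waiting period, which began when the application fee is paid on Mar 25, 2005) are May 8, 2005 and Jun 7, 2005 respectively; done Jun 10, 2005 — 3 days after the window closed.
The procedure was therefore not followed at step 2.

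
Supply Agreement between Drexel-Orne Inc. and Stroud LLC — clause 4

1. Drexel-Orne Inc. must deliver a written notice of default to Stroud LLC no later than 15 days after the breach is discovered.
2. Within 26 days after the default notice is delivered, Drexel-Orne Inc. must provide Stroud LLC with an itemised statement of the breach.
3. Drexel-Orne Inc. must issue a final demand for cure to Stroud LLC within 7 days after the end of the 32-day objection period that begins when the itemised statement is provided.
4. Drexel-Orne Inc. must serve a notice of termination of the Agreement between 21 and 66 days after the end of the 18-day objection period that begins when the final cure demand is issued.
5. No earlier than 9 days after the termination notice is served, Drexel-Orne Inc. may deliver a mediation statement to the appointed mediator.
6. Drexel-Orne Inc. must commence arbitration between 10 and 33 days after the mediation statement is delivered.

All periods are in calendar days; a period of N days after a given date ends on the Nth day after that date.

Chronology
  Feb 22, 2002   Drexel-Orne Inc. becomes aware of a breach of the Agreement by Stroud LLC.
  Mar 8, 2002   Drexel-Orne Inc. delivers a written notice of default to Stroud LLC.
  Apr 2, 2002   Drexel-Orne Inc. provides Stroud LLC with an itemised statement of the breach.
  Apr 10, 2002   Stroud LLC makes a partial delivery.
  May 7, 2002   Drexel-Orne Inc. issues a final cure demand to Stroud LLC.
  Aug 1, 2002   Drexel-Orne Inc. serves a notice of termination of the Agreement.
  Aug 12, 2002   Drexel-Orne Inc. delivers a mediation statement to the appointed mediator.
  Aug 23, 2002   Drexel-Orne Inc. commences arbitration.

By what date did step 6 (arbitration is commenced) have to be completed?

Sep 14, 2002

Step 6 runs from Aug 12, 2002, when the mediation statement is delivered. The window is 10–33 days after Aug 12, 2002; it closes on Sep 14, 2002.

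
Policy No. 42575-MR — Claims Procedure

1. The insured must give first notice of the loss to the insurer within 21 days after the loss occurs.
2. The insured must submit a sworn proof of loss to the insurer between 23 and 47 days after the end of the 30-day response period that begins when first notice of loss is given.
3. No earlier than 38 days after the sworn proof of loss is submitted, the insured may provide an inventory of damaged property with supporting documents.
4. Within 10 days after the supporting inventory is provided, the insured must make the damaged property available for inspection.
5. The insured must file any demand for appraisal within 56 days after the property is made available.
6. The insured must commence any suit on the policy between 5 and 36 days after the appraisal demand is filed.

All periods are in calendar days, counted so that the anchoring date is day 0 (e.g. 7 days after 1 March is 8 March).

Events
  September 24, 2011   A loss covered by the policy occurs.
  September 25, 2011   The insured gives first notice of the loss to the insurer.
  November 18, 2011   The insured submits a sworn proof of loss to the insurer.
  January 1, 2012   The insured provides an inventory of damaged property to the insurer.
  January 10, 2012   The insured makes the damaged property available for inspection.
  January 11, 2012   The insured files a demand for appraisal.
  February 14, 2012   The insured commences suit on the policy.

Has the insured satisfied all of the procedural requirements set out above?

Yes

Step 1: 21 days after September 24, 2011 (when the loss occurs) is October 15, 2011; completed September 25, 2011, before the deadline.
Step 2: the window is 23–47 days after October 25, 2011 (end of the 30-day response period, which began when first notice of loss is given on September 25, 2011), so November 17, 2011 through December 11, 2011; November 18, 2011 falls inside that range.
Step 3: the earliest permitted date is 38 days after November 18, 2011 (when the sworn proof of loss is submitted), i.e. December 26, 2011; January 1, 2012 is on or after that date.
Step 4: 10 days after January 1, 2012 (when the supporting inventory is provided) is January 11, 2012; January 10, 2012 is within that limit.
Step 5: 56 days after January 10, 2012 (when the property is made available) is March 6, 2012; completed January 11, 2012, before the deadline.
Step 6: the window is 5–36 days after January 11, 2012 (when the appraisal demand is filed), so January 16, 2012 through February 16, 2012; done February 14, 2012, which is between those dates.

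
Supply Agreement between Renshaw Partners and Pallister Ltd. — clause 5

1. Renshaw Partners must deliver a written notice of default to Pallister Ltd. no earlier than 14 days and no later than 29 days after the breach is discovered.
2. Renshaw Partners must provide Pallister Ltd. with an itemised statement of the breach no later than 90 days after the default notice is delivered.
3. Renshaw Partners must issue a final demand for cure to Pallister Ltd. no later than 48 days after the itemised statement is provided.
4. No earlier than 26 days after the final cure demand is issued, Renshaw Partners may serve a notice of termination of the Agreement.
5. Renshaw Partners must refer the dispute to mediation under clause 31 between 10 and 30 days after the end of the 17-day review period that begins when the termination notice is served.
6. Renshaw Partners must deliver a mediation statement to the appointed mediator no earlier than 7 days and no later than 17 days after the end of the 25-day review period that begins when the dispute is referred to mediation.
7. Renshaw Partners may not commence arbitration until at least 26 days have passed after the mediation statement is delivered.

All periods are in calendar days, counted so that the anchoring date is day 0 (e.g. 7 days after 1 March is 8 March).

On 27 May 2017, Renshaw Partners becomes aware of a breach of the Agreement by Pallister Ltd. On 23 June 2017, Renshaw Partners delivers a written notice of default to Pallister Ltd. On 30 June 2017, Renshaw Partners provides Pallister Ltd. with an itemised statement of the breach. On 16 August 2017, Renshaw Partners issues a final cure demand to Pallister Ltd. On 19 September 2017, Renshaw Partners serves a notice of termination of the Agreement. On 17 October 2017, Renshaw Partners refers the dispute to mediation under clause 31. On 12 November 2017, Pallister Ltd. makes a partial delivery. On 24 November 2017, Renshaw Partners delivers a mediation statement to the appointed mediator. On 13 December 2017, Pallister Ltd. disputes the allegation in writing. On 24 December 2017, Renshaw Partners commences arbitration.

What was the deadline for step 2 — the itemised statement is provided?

Step 2 runs from 23 June 2017, when the default notice is delivered. 90 days after 23 June 2017 is 21 September 2017.

21 September 2017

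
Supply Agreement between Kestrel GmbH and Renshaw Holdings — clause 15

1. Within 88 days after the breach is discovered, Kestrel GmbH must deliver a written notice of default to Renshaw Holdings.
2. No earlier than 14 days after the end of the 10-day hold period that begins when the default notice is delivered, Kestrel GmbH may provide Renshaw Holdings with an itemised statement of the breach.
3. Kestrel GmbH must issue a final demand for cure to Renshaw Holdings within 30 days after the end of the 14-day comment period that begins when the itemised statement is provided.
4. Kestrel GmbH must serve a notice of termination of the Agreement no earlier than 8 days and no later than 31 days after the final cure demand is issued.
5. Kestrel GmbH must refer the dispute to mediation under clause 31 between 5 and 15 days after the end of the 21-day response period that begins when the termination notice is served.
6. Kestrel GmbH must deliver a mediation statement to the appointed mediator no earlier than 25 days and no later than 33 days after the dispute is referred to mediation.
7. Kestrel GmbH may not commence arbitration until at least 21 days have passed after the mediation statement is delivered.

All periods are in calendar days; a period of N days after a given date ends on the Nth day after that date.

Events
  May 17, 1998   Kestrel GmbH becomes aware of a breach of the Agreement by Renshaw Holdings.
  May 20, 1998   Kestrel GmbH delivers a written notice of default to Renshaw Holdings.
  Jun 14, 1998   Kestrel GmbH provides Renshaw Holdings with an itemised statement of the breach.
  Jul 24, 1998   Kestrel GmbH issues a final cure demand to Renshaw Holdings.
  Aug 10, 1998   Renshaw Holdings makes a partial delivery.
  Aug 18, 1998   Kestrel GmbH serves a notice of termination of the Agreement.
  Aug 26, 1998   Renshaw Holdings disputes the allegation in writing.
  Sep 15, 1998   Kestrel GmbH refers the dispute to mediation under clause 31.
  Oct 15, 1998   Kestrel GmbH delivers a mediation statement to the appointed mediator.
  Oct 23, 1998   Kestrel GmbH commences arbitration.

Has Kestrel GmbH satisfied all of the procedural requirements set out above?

No

(1) due by May 17, 1998 + 88 days = Aug 13, 1998; completed May 20, 1998, before the deadline.
(2) permitted from May 30, 1998 + 14 days = Jun 13, 1998 onward; done Jun 14, 1998 — permitted.
(3) due by Jun 28, 1998 + 30 days = Jul 28, 1998; done Jul 24, 1998 — timely.
(4) the permitted window runs from Jul 24, 1998 + 8 = Aug 1, 1998 to Jul 24, 1998 + 31 = Aug 24, 1998; done Aug 18, 1998 — within the window.
(5) the permitted window runs from Sep 8, 1998 + 5 = Sep 13, 1998 to Sep 8, 1998 + 15 = Sep 23, 1998; done Sep 15, 1998, which is between those dates.
(6) the permitted window runs from Sep 15, 1998 + 25 = Oct 10, 1998 to Sep 15, 1998 + 33 = Oct 18, 1998; Oct 15, 1998 falls inside that range.
(7) permitted from Oct 15, 1998 + 21 days = Nov 5, 1998 onward; acted on Oct 23, 1998, 13 days prematurely.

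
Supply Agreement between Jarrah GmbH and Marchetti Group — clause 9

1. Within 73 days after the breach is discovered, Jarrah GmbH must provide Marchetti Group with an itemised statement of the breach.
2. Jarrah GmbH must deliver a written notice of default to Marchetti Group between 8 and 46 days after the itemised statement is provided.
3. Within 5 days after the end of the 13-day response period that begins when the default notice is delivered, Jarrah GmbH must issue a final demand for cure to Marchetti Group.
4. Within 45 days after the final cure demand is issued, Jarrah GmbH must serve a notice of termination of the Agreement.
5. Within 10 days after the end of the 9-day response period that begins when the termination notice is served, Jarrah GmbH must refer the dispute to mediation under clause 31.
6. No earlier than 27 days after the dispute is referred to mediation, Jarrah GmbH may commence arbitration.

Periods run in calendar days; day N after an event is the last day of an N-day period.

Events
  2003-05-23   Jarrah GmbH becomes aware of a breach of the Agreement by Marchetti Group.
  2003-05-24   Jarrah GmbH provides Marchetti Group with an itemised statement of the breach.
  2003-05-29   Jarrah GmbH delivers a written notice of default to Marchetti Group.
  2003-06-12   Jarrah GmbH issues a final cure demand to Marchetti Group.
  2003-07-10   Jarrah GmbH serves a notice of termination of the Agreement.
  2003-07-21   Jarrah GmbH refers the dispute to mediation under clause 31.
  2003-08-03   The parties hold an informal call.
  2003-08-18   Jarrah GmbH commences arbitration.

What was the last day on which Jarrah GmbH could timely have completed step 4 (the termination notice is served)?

2003-07-27

Step 4 runs from 2003-06-12, when the final cure demand is issued. 45 days after 2003-06-12 is 2003-07-27.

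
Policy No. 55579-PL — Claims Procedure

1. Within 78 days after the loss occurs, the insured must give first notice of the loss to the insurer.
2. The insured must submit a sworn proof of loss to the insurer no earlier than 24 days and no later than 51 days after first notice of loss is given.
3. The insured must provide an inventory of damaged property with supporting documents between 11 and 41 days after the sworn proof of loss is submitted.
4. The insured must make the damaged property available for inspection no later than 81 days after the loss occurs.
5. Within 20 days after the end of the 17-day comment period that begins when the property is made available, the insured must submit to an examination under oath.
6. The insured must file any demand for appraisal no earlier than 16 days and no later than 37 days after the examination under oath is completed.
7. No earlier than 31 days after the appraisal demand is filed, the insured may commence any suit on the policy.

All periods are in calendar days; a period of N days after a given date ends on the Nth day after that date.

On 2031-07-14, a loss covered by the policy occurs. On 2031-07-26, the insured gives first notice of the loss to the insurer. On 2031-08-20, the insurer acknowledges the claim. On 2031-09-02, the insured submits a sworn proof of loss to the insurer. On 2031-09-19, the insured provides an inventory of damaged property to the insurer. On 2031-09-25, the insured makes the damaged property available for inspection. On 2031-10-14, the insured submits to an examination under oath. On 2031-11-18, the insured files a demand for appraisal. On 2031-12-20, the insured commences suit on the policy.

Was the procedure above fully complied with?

Step 1 — counting 78 days from 2031-07-14 (when the loss occurs) gives a deadline of 2031-09-30; done 2031-07-26 — timely.
Step 2 — 24 and 51 days from 2031-07-26 (when first notice of loss is given) are 2031-08-19 and 2031-09-15 respectively; 2031-09-02 falls inside that range.
Step 3 — 11 and 41 days from 2031-09-02 (when the sworn proof of loss is submitted) are 2031-09-13 and 2031-10-13 respectively; 2031-09-19 falls inside that range.
Step 4 — counting 81 days from 2031-07-14 (when the loss occurs) gives a deadline of 2031-10-03; completed 2031-09-25, before the deadline.
Step 5 — counting 20 days from 2031-10-12 (end of the 17-day comment period, which began when the property is made available on 2031-09-25) gives a deadline of 2031-11-01; completed 2031-10-14, before the deadline.
Step 6 — 16 and 37 days from 2031-10-14 (when the examination under oath is completed) are 2031-10-30 and 2031-11-20 respectively; 2031-11-18 falls inside that range.
Step 7 — must wait 31 days from 2031-11-18 (when the appraisal demand is filed), so not before 2031-12-19; done 2031-12-20, after the minimum wait.

Yes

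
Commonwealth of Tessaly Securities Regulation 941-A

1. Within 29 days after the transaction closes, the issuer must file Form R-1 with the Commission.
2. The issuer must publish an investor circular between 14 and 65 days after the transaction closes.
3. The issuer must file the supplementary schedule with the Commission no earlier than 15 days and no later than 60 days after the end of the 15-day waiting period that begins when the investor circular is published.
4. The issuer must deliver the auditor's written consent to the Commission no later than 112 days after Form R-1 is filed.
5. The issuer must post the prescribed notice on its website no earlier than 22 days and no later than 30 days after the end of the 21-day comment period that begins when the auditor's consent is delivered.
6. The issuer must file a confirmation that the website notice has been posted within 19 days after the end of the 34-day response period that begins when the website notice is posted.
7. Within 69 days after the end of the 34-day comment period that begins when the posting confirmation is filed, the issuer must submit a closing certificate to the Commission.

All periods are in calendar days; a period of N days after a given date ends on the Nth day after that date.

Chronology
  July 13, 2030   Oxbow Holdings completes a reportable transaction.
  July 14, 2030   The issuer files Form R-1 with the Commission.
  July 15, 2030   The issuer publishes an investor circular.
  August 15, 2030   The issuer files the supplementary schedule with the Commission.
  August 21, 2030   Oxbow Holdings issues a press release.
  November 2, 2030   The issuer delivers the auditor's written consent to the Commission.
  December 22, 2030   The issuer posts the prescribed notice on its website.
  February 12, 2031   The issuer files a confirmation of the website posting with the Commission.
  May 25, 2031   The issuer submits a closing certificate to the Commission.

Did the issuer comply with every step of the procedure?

(1) due by July 13, 2030 + 29 days = August 11, 2030; done July 14, 2030 — timely.
(2) the permitted window runs from July 13, 2030 + 14 = July 27, 2030 to July 13, 2030 + 65 = September 16, 2030; July 15, 2030 is 12 days too early.

No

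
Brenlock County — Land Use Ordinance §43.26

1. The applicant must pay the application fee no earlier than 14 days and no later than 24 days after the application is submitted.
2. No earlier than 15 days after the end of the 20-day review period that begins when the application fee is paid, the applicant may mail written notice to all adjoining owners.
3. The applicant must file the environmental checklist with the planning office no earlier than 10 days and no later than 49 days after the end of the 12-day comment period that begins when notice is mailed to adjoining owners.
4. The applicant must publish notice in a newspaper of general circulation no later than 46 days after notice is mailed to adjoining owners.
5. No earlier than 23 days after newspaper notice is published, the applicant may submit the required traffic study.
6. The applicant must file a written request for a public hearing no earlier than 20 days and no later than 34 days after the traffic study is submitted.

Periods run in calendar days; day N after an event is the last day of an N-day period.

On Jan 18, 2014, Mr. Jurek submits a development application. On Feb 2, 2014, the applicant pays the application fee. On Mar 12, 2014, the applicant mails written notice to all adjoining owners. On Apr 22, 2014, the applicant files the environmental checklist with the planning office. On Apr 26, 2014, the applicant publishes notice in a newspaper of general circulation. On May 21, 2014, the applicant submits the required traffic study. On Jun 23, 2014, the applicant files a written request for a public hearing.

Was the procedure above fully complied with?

Step 1: the window is 14–24 days after Jan 18, 2014 (when the application is submitted), so Feb 1, 2014 through Feb 11, 2014; done Feb 2, 2014, which is between those dates.
Step 2: the earliest permitted date is 15 days after Feb 22, 2014 (end of the 20-day review period, which began when the application fee is paid on Feb 2, 2014), i.e. Mar 9, 2014; done Mar 12, 2014, after the minimum wait.
Step 3: the window is 10–49 days after Mar 24, 2014 (end of the 12-day comment period, which began when notice is mailed to adjoining owners on Mar 12, 2014), so Apr 3, 2014 through May 12, 2014; done Apr 22, 2014, which is between those dates.
Step 4: 46 days after Mar 12, 2014 (when notice is mailed to adjoining owners) is Apr 27, 2014; Apr 26, 2014 is within that limit.
Step 5: the earliest permitted date is 23 days after Apr 26, 2014 (when newspaper notice is published), i.e. May 19, 2014; May 21, 2014 is on or after that date.
Step 6: the window is 20–34 days after May 21, 2014 (when the traffic study is submitted), so Jun 10, 2014 through Jun 24, 2014; done Jun 23, 2014 — within the window.

Yes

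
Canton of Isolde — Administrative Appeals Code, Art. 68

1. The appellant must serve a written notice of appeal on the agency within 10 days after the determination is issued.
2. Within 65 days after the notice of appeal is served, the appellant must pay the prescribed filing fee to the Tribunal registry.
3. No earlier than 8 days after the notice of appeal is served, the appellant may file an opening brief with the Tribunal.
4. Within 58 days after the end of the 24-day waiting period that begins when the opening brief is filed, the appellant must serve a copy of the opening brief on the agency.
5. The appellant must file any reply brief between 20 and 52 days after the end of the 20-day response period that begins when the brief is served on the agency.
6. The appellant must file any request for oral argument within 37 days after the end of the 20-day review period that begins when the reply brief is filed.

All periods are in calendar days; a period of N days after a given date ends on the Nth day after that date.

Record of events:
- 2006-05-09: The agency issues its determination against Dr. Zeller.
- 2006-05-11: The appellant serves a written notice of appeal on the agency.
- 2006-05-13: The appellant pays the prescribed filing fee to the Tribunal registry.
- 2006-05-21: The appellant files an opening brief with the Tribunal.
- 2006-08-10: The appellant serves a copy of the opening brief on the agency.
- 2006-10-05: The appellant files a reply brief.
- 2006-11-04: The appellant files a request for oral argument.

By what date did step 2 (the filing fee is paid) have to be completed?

2006-07-15

Step 2 runs from 2006-05-11, when the notice of appeal is served. 65 days after 2006-05-11 is 2006-07-15.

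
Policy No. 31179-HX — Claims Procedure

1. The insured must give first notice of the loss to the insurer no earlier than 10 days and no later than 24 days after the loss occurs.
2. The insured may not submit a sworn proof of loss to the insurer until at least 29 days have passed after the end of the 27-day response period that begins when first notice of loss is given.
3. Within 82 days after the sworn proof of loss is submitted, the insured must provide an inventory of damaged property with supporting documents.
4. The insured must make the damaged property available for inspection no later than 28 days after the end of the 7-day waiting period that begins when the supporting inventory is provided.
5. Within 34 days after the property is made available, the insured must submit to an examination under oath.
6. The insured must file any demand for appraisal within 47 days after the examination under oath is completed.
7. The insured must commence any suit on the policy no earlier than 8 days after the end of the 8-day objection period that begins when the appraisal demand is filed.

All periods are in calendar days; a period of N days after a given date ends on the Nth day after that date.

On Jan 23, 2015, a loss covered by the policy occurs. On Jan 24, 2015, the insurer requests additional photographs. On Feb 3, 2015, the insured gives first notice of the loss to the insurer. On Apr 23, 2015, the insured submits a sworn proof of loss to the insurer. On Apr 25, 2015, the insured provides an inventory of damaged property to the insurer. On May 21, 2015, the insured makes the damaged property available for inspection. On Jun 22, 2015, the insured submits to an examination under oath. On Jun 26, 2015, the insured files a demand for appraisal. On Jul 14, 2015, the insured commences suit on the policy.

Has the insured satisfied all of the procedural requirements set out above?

Step 1: the window is 10–24 days after Jan 23, 2015 (when the loss occurs), so Feb 2, 2015 through Feb 16, 2015; done Feb 3, 2015 — within the window.
Step 2: the earliest permitted date is 29 days after Mar 2, 2015 (end of the 27-day response period, which began when first notice of loss is given on Feb 3, 2015), i.e. Mar 31, 2015; done Apr 23, 2015, after the minimum wait.
Step 3: 82 days after Apr 23, 2015 (when the sworn proof of loss is submitted) is Jul 14, 2015; done Apr 25, 2015 — timely.
Step 4: 28 days after May 2, 2015 (end of the 7-day waiting period, which began when the supporting inventory is provided on Apr 25, 2015) is May 30, 2015; May 21, 2015 is within that limit.
Step 5: 34 days after May 21, 2015 (when the property is made available) is Jun 24, 2015; done Jun 22, 2015 — timely.
Step 6: 47 days after Jun 22, 2015 (when the examination under oath is completed) is Aug 8, 2015; Jun 26, 2015 is within that limit.
Step 7: the earliest permitted date is 8 days after Jul 4, 2015 (end of the 8-day objection period, which began when the appraisal demand is filed on Jun 26, 2015), i.e. Jul 12, 2015; done Jul 14, 2015 — permitted.

Yes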